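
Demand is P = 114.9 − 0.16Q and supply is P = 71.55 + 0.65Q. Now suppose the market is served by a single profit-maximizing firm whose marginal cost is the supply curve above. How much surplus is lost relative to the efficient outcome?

31.56

Competitive equilibrium: 114.9 − 0.16Q = 71.55 + 0.65Q → Q* = 53.5185, P* = 106.337.
Marginal revenue: MR = 114.9 − 0.32Q. Set MR = MC: 114.9 − 0.32Q = 71.55 + 0.65Q → Q_m = 44.6907.
Price P_m = 114.9 − 0.16·44.6907 = 107.7495; MC(Q_m) = 71.55 + 0.65·44.6907 = 100.599.
Competitive Q* = 53.5185, so ΔQ = 8.8278; wedge = 107.7495 − 100.599 = 7.1505.
The triangle = ½ × 8.8278 × 7.1505 = 31.56.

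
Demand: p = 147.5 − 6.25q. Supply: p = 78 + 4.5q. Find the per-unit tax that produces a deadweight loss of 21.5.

21.5

Competitive equilibrium: 147.5 − 6.25q = 78 + 4.5q → q* = 6.4651, p* = 107.093.
A tax t gives Δq = t/10.75 and wedge t, so DWL = t²/21.5.
t²/21.5 = 21.5 → t² = 462.25 → t = 21.5.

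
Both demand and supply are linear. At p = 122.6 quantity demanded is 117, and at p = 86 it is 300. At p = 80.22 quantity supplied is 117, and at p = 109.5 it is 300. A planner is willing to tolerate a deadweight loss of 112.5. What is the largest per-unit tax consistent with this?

9

Demand slope = (86 − 122.6)/(300 − 117) = −0.2, so p = 146 − 0.2q.
Supply slope = (109.5 − 80.22)/(300 − 117) = 0.16, so p = 61.5 + 0.16q.
Competitive equilibrium: 146 − 0.2q = 61.5 + 0.16q → q* = 234.7222, p* = 99.0556.
A tax t gives Δq = t/0.36 and wedge t, so DWL = t²/0.72.
t²/0.72 = 112.5 → t² = 81 → t = 9.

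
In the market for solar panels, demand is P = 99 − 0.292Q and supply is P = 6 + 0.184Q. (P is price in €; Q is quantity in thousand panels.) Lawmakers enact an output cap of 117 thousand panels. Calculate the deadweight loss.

€1462.07 thousand

Competitive equilibrium: 99 − 0.292Q = 6 + 0.184Q → Q* = 195.3782, P* = 41.9496.
At Q = 117: demand price = 99 − 0.292·117 = 64.836; supply price = 6 + 0.184·117 = 27.528.
ΔQ = 195.3782 − 117 = 78.3782; wedge = 64.836 − 27.528 = 37.308.
The triangle = ½ × 78.3782 × 37.308 = €1462.07 thousand.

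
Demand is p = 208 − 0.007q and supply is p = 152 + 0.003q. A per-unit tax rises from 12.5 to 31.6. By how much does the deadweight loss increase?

Competitive equilibrium: 208 − 0.007q = 152 + 0.003q → q* = 5600, p* = 168.8.
For a per-unit tax t: Δq = t/0.01, so DWL = ½·t·(t/0.01) = t²/0.02.
At t = 12.5: DWL = 7812.5. At t = 31.6: DWL = 49928.
Increase = 49928 − 7812.5 = 42115.50.

42115.50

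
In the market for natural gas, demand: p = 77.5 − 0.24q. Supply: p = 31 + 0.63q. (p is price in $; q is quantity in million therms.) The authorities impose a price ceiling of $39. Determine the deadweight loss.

$722.34 million

Competitive equilibrium: 77.5 − 0.24q = 31 + 0.63q → q* = 53.4483, p* = 64.6724.
At the ceiling p = 39, quantity supplied = (39 − 31)/0.63 = 12.6984.
Willingness to pay at q' = 12.6984: 77.5 − 0.24·12.6984 = 74.4524.
Δq = 53.4483 − 12.6984 = 40.7499; wedge = 74.4524 − 39 = 35.4524.
DWL = ½ × 40.7499 × 35.4524 = $722.34 million.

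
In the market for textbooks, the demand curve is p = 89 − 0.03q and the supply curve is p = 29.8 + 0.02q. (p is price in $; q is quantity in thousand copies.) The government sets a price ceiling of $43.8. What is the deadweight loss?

Competitive equilibrium: 89 − 0.03q = 29.8 + 0.02q → q* = 1184, p* = 53.48.
At the ceiling p = 43.8, quantity supplied = (43.8 − 29.8)/0.02 = 700.
Willingness to pay at q' = 700: 89 − 0.03·700 = 68.
Δq = 1184 − 700 = 484; wedge = 68 − 43.8 = 24.2.
The triangle = ½ × 484 × 24.2 = $5856.40 thousand.

$5856.40 thousand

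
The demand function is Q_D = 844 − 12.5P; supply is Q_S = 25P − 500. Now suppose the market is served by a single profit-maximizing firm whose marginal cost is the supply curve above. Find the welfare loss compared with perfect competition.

In inverse form: demand P = 67.52 − 0.08Q, supply P = 20 + 0.04Q.
Competitive equilibrium: 67.52 − 0.08Q = 20 + 0.04Q → Q* = 396, P* = 35.84.
Marginal revenue: MR = 67.52 − 0.16Q. Set MR = MC: 67.52 − 0.16Q = 20 + 0.04Q → Q_m = 237.6.
Price P_m = 67.52 − 0.08·237.6 = 48.512; MC(Q_m) = 20 + 0.04·237.6 = 29.504.
Competitive Q* = 396, so ΔQ = 158.4; wedge = 48.512 − 29.504 = 19.008.
Welfare loss = ½ × 158.4 × 19.008 = 1505.43.

1505.43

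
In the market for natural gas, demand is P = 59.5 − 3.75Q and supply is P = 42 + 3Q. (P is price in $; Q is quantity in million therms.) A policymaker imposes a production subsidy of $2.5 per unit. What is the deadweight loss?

$0.46 million

Competitive equilibrium: 59.5 − 3.75Q = 42 + 3Q → Q* = 2.5926, P* = 49.7778.
The subsidy lowers effective supply by 2.5: P = 39.5 + 3Q.
New quantity: 59.5 − 3.75Q = 39.5 + 3Q → Q' = 2.963.
Overproduction ΔQ = 2.963 − 2.5926 = 0.3704; wedge = subsidy = 2.5.
Welfare loss = ½ × 0.3704 × 2.5 = $0.46 million.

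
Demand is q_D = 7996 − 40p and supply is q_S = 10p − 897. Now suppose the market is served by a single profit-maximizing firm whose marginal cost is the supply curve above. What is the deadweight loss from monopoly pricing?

In inverse form: demand p = 199.9 − 0.025q, supply p = 89.7 + 0.1q.
Competitive equilibrium: 199.9 − 0.025q = 89.7 + 0.1q → q* = 881.6, p* = 177.86.
Marginal revenue: MR = 199.9 − 0.05q. Set MR = MC: 199.9 − 0.05q = 89.7 + 0.1q → q_m = 734.66667.
Price p_m = 199.9 − 0.025·734.66667 = 181.53333; MC(q_m) = 89.7 + 0.1·734.66667 = 163.16667.
Competitive q* = 881.6, so Δq = 146.93333; wedge = 181.53333 − 163.16667 = 18.36666.
The triangle = ½ × 146.93333 × 18.36666 = 1349.34.

1349.34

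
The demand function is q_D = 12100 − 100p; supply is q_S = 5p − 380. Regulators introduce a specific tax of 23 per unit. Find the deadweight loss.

1259.52

In inverse form: demand p = 121 − 0.01q, supply p = 76 + 0.2q.
Competitive equilibrium: 121 − 0.01q = 76 + 0.2q → q* = 214.2857, p* = 118.8571.
With the tax, the buyer price exceeds the seller price by 23: (121 − 0.01q) − (76 + 0.2q) = 23 → q' = 104.7619.
Δq = 214.2857 − 104.7619 = 109.5238; the wedge equals the tax, 23.
DWL = ½ × 109.5238 × 23 = 1259.52.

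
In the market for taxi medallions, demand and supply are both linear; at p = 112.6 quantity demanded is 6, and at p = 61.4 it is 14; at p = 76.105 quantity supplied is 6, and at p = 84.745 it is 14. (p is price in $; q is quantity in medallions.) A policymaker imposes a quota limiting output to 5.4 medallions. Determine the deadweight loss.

Demand slope = (61.4 − 112.6)/(14 − 6) = −6.4, so p = 151 − 6.4q.
Supply slope = (84.745 − 76.105)/(14 − 6) = 1.08, so p = 69.625 + 1.08q.
Competitive equilibrium: 151 − 6.4q = 69.625 + 1.08q → q* = 10.879, p* = 81.3743.
At q = 5.4: demand price = 151 − 6.4·5.4 = 116.44; supply price = 69.625 + 1.08·5.4 = 75.457.
Δq = 10.879 − 5.4 = 5.479; wedge = 116.44 − 75.457 = 40.983.
The triangle = ½ × 5.479 × 40.983 = $112.27.

$112.27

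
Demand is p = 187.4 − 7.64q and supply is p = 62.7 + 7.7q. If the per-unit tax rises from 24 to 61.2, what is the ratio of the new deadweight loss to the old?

6.5025

Competitive equilibrium: 187.4 − 7.64q = 62.7 + 7.7q → q* = 8.1291, p* = 125.2939.
For a per-unit tax t: Δq = t/15.34, so DWL = ½·t·(t/15.34) = t²/30.68.
At t = 24: DWL = 18.774. At t = 61.2: DWL = 122.081.
Ratio = (61.2/24)² = 6.5025.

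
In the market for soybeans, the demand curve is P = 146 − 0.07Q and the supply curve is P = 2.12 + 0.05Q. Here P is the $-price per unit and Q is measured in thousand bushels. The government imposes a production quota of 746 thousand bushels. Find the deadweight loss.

$12312.54 thousand

Competitive equilibrium: 146 − 0.07Q = 2.12 + 0.05Q → Q* = 1199, P* = 62.07.
At Q = 746: demand price = 146 − 0.07·746 = 93.78; supply price = 2.12 + 0.05·746 = 39.42.
ΔQ = 1199 − 746 = 453; wedge = 93.78 − 39.42 = 54.36.
The triangle = ½ × 453 × 54.36 = $12312.54 thousand.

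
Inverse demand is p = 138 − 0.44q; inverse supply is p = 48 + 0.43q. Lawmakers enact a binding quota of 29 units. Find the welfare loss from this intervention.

Competitive equilibrium: 138 − 0.44q = 48 + 0.43q → q* = 103.4483, p* = 92.4828.
At q = 29: demand price = 138 − 0.44·29 = 125.24; supply price = 48 + 0.43·29 = 60.47.
Δq = 103.4483 − 29 = 74.4483; wedge = 125.24 − 60.47 = 64.77.
The triangle = ½ × 74.4483 × 64.77 = 2411.01.

2411.01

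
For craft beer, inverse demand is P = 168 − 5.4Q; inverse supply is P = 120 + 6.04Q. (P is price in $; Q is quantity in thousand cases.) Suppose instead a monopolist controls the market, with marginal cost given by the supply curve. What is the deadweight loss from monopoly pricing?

Competitive equilibrium: 168 − 5.4Q = 120 + 6.04Q → Q* = 4.1958, P* = 145.3427.
Marginal revenue: MR = 168 − 10.8Q. Set MR = MC: 168 − 10.8Q = 120 + 6.04Q → Q_m = 2.8504.
Price P_m = 168 − 5.4·2.8504 = 152.6078; MC(Q_m) = 120 + 6.04·2.8504 = 137.2164.
Competitive Q* = 4.1958, so ΔQ = 1.3454; wedge = 152.6078 − 137.2164 = 15.3914.
Welfare loss = ½ × 1.3454 × 15.3914 = $10.35 thousand.

$10.35 thousand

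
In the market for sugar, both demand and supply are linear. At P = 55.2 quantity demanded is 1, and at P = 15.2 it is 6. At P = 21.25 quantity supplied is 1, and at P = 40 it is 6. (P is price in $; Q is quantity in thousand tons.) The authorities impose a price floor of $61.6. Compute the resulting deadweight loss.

$79.97 thousand

Demand slope = (15.2 − 55.2)/(6 − 1) = −8, so P = 63.2 − 8Q.
Supply slope = (40 − 21.25)/(6 − 1) = 3.75, so P = 17.5 + 3.75Q.
Competitive equilibrium: 63.2 − 8Q = 17.5 + 3.75Q → Q* = 3.8894, P* = 32.0851.
At the floor P = 61.6, quantity demanded = (63.2 − 61.6)/8 = 0.2.
Sellers' marginal cost at Q' = 0.2: 17.5 + 3.75·0.2 = 18.25.
ΔQ = 3.8894 − 0.2 = 3.6894; wedge = 61.6 − 18.25 = 43.35.
Welfare loss = ½ × 3.6894 × 43.35 = $79.97 thousand.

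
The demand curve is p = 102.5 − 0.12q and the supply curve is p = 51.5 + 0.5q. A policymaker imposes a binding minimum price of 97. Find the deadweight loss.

Competitive equilibrium: 102.5 − 0.12q = 51.5 + 0.5q → q* = 82.2581, p* = 92.629.
At the floor p = 97, quantity demanded = (102.5 − 97)/0.12 = 45.8333.
Sellers' marginal cost at q' = 45.8333: 51.5 + 0.5·45.8333 = 74.4167.
Δq = 82.2581 − 45.8333 = 36.4248; wedge = 97 − 74.4167 = 22.5833.
Deadweight loss = ½ × 36.4248 × 22.5833 = 411.30.

411.30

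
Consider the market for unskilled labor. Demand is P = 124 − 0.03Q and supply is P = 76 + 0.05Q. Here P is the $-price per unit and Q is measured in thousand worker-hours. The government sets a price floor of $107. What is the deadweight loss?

Competitive equilibrium: 124 − 0.03Q = 76 + 0.05Q → Q* = 600, P* = 106.
At the floor P = 107, quantity demanded = (124 − 107)/0.03 = 566.6667.
Sellers' marginal cost at Q' = 566.6667: 76 + 0.05·566.6667 = 104.3333.
ΔQ = 600 − 566.6667 = 33.3333; wedge = 107 − 104.3333 = 2.6667.
The triangle = ½ × 33.3333 × 2.6667 = $44.44 thousand.

$44.44 thousand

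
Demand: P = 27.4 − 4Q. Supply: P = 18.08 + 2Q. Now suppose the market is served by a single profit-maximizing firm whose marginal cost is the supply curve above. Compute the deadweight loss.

Competitive equilibrium: 27.4 − 4Q = 18.08 + 2Q → Q* = 1.5533, P* = 21.1867.
Marginal revenue: MR = 27.4 − 8Q. Set MR = MC: 27.4 − 8Q = 18.08 + 2Q → Q_m = 0.932.
Price P_m = 27.4 − 4·0.932 = 23.672; MC(Q_m) = 18.08 + 2·0.932 = 19.944.
Competitive Q* = 1.5533, so ΔQ = 0.6213; wedge = 23.672 − 19.944 = 3.728.
DWL = ½ × 0.6213 × 3.728 = 1.16.

1.16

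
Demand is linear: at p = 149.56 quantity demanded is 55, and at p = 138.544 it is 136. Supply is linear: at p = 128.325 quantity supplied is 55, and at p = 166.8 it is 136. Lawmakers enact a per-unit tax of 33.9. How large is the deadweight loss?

940.43

Demand slope = (138.544 − 149.56)/(136 − 55) = −0.136, so p = 157.04 − 0.136q.
Supply slope = (166.8 − 128.325)/(136 − 55) = 0.475, so p = 102.2 + 0.475q.
Competitive equilibrium: 157.04 − 0.136q = 102.2 + 0.475q → q* = 89.7545, p* = 144.8334.
With the tax, the buyer price exceeds the seller price by 33.9: (157.04 − 0.136q) − (102.2 + 0.475q) = 33.9 → q' = 34.2717.
Δq = 89.7545 − 34.2717 = 55.4828; the wedge equals the tax, 33.9.
The triangle = ½ × 55.4828 × 33.9 = 940.43.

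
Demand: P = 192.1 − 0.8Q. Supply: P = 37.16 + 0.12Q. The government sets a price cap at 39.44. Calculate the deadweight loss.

10269.16

Competitive equilibrium: 192.1 − 0.8Q = 37.16 + 0.12Q → Q* = 168.413, P* = 57.3696.
At the ceiling P = 39.44, quantity supplied = (39.44 − 37.16)/0.12 = 19.
Willingness to pay at Q' = 19: 192.1 − 0.8·19 = 176.9.
ΔQ = 168.413 − 19 = 149.413; wedge = 176.9 − 39.44 = 137.46.
DWL = ½ × 149.413 × 137.46 = 10269.16.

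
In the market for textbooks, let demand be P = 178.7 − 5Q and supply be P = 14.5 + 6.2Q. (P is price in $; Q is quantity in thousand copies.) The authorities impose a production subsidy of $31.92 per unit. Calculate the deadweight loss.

$45.486 thousand

Competitive equilibrium: 178.7 − 5Q = 14.5 + 6.2Q → Q* = 14.6607, P* = 105.3964.
The subsidy lowers effective supply by 31.92: P = 6.2Q − 17.42.
New quantity: 178.7 − 5Q = 6.2Q − 17.42 → Q' = 17.5107.
Overproduction ΔQ = 17.5107 − 14.6607 = 2.85; wedge = subsidy = 31.92.
The triangle = ½ × 2.85 × 31.92 = $45.486 thousand.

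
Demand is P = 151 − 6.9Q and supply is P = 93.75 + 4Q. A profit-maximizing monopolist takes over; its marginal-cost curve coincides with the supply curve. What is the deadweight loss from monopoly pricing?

Competitive equilibrium: 151 − 6.9Q = 93.75 + 4Q → Q* = 5.2523, P* = 114.7592.
Marginal revenue: MR = 151 − 13.8Q. Set MR = MC: 151 − 13.8Q = 93.75 + 4Q → Q_m = 3.2163.
Price P_m = 151 − 6.9·3.2163 = 128.8075; MC(Q_m) = 93.75 + 4·3.2163 = 106.6152.
Competitive Q* = 5.2523, so ΔQ = 2.036; wedge = 128.8075 − 106.6152 = 22.1923.
DWL = ½ × 2.036 × 22.1923 = 22.59.

22.59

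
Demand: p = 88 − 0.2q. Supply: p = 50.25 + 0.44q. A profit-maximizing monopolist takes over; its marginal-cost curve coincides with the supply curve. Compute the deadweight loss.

Competitive equilibrium: 88 − 0.2q = 50.25 + 0.44q → q* = 58.9844, p* = 76.2031.
Marginal revenue: MR = 88 − 0.4q. Set MR = MC: 88 − 0.4q = 50.25 + 0.44q → q_m = 44.9405.
Price p_m = 88 − 0.2·44.9405 = 79.0119; MC(q_m) = 50.25 + 0.44·44.9405 = 70.0238.
Competitive q* = 58.9844, so Δq = 14.0439; wedge = 79.0119 − 70.0238 = 8.9881.
Deadweight loss = ½ × 14.0439 × 8.9881 = 63.11.

63.11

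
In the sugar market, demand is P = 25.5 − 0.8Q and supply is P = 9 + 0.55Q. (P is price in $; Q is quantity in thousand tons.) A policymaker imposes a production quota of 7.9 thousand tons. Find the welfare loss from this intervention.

$12.61 thousand

Competitive equilibrium: 25.5 − 0.8Q = 9 + 0.55Q → Q* = 12.2222, P* = 15.7222.
At Q = 7.9: demand price = 25.5 − 0.8·7.9 = 19.18; supply price = 9 + 0.55·7.9 = 13.345.
ΔQ = 12.2222 − 7.9 = 4.3222; wedge = 19.18 − 13.345 = 5.835.
DWL = ½ × 4.3222 × 5.835 = $12.61 thousand.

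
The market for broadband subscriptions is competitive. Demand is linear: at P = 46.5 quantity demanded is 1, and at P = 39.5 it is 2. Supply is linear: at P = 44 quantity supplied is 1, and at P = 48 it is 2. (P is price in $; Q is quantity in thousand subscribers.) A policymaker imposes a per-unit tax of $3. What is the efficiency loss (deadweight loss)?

Demand slope = (39.5 − 46.5)/(2 − 1) = −7, so P = 53.5 − 7Q.
Supply slope = (48 − 44)/(2 − 1) = 4, so P = 40 + 4Q.
Competitive equilibrium: 53.5 − 7Q = 40 + 4Q → Q* = 1.2273, P* = 44.9091.
With the tax, the buyer price exceeds the seller price by 3: (53.5 − 7Q) − (40 + 4Q) = 3 → Q' = 0.9545.
ΔQ = 1.2273 − 0.9545 = 0.2728; the wedge equals the tax, 3.
The triangle = ½ × 0.2728 × 3 = $0.41 thousand.

$0.41 thousand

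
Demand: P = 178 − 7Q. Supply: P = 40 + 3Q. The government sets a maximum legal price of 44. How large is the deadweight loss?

Competitive equilibrium: 178 − 7Q = 40 + 3Q → Q* = 13.8, P* = 81.4.
At the ceiling P = 44, quantity supplied = (44 − 40)/3 = 1.3333.
Willingness to pay at Q' = 1.3333: 178 − 7·1.3333 = 168.6669.
ΔQ = 13.8 − 1.3333 = 12.4667; wedge = 168.6669 − 44 = 124.6669.
DWL = ½ × 12.4667 × 124.6669 = 777.09.

777.09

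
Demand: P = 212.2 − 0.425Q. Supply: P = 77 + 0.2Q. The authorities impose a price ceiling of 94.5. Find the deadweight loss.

Competitive equilibrium: 212.2 − 0.425Q = 77 + 0.2Q → Q* = 216.32, P* = 120.264.
At the ceiling P = 94.5, quantity supplied = (94.5 − 77)/0.2 = 87.5.
Willingness to pay at Q' = 87.5: 212.2 − 0.425·87.5 = 175.0125.
ΔQ = 216.32 − 87.5 = 128.82; wedge = 175.0125 − 94.5 = 80.5125.
Deadweight loss = ½ × 128.82 × 80.5125 = 5185.81.

5185.81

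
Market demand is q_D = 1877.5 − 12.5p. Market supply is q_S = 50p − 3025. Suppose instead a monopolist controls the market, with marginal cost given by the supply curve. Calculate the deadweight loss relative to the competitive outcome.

7946.76

In inverse form: demand p = 150.2 − 0.08q, supply p = 60.5 + 0.02q.
Competitive equilibrium: 150.2 − 0.08q = 60.5 + 0.02q → q* = 897, p* = 78.44.
Marginal revenue: MR = 150.2 − 0.16q. Set MR = MC: 150.2 − 0.16q = 60.5 + 0.02q → q_m = 498.333333.
Price p_m = 150.2 − 0.08·498.333333 = 110.333333; MC(q_m) = 60.5 + 0.02·498.333333 = 70.466667.
Competitive q* = 897, so Δq = 398.666667; wedge = 110.333333 − 70.466667 = 39.866666.
DWL = ½ × 398.666667 × 39.866666 = 7946.76.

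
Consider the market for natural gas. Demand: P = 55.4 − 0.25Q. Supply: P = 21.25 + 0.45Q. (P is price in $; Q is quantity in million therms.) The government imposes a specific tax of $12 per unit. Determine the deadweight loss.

$102.86 million

Competitive equilibrium: 55.4 − 0.25Q = 21.25 + 0.45Q → Q* = 48.7857, P* = 43.2036.
With the tax, the buyer price exceeds the seller price by 12: (55.4 − 0.25Q) − (21.25 + 0.45Q) = 12 → Q' = 31.6429.
ΔQ = 48.7857 − 31.6429 = 17.1428; the wedge equals the tax, 12.
The triangle = ½ × 17.1428 × 12 = $102.86 million.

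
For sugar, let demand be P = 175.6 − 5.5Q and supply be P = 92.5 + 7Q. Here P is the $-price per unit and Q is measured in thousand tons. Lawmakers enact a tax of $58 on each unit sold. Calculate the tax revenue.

Competitive equilibrium: 175.6 − 5.5Q = 92.5 + 7Q → Q* = 6.648, P* = 139.036.
With the tax, the buyer price exceeds the seller price by 58: (175.6 − 5.5Q) − (92.5 + 7Q) = 58 → Q' = 2.008.
Tax revenue = 58 × 2.008 = $116.464 thousand.

$116.464 thousand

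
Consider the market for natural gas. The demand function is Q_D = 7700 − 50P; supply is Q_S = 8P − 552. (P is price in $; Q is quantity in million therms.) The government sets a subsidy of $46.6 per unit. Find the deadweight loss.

In inverse form: demand P = 154 − 0.02Q, supply P = 69 + 0.125Q.
Competitive equilibrium: 154 − 0.02Q = 69 + 0.125Q → Q* = 586.2069, P* = 142.2759.
The subsidy lowers effective supply by 46.6: P = 22.4 + 0.125Q.
New quantity: 154 − 0.02Q = 22.4 + 0.125Q → Q' = 907.5862.
Overproduction ΔQ = 907.5862 − 586.2069 = 321.3793; wedge = subsidy = 46.6.
DWL = ½ × 321.3793 × 46.6 = $7488.14 million.

$7488.14 million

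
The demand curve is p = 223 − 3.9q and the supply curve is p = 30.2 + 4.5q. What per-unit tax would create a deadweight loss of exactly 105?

42

Competitive equilibrium: 223 − 3.9q = 30.2 + 4.5q → q* = 22.9524, p* = 133.4857.
A tax t gives Δq = t/8.4 and wedge t, so DWL = t²/16.8.
t²/16.8 = 105 → t² = 1764 → t = 42.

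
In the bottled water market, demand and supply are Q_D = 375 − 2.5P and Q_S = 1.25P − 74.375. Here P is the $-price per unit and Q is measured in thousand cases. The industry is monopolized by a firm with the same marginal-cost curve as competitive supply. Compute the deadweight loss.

$213.29 thousand

In inverse form: demand P = 150 − 0.4Q, supply P = 59.5 + 0.8Q.
Competitive equilibrium: 150 − 0.4Q = 59.5 + 0.8Q → Q* = 75.4167, P* = 119.8333.
Marginal revenue: MR = 150 − 0.8Q. Set MR = MC: 150 − 0.8Q = 59.5 + 0.8Q → Q_m = 56.5625.
Price P_m = 150 − 0.4·56.5625 = 127.375; MC(Q_m) = 59.5 + 0.8·56.5625 = 104.75.
Competitive Q* = 75.4167, so ΔQ = 18.8542; wedge = 127.375 − 104.75 = 22.625.
The triangle = ½ × 18.8542 × 22.625 = $213.29 thousand.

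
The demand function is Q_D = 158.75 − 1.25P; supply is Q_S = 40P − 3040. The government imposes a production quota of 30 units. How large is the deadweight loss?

417.61

In inverse form: demand P = 127 − 0.8Q, supply P = 76 + 0.025Q.
Competitive equilibrium: 127 − 0.8Q = 76 + 0.025Q → Q* = 61.8182, P* = 77.5455.
At Q = 30: demand price = 127 − 0.8·30 = 103; supply price = 76 + 0.025·30 = 76.75.
ΔQ = 61.8182 − 30 = 31.8182; wedge = 103 − 76.75 = 26.25.
Deadweight loss = ½ × 31.8182 × 26.25 = 417.61.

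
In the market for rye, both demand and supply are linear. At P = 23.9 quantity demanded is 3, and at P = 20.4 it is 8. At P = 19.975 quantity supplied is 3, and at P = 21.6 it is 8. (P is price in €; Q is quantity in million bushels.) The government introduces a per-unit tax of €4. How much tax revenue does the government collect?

€11.71 million

Demand slope = (20.4 − 23.9)/(8 − 3) = −0.7, so P = 26 − 0.7Q.
Supply slope = (21.6 − 19.975)/(8 − 3) = 0.325, so P = 19 + 0.325Q.
Competitive equilibrium: 26 − 0.7Q = 19 + 0.325Q → Q* = 6.8293, P* = 21.2195.
With the tax, the buyer price exceeds the seller price by 4: (26 − 0.7Q) − (19 + 0.325Q) = 4 → Q' = 2.9268.
Tax revenue = 4 × 2.9268 = €11.71 million.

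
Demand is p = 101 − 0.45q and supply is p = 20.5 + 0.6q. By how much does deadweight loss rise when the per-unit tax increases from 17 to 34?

Competitive equilibrium: 101 − 0.45q = 20.5 + 0.6q → q* = 76.6667, p* = 66.5.
For a per-unit tax t: Δq = t/1.05, so DWL = ½·t·(t/1.05) = t²/2.1.
At t = 17: DWL = 137.619. At t = 34: DWL = 550.476.
Increase = 550.476 − 137.619 = 412.86.

412.86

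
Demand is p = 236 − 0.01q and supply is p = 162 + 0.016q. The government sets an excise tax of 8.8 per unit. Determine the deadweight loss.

Competitive equilibrium: 236 − 0.01q = 162 + 0.016q → q* = 2846.1538, p* = 207.5385.
With the tax, the buyer price exceeds the seller price by 8.8: (236 − 0.01q) − (162 + 0.016q) = 8.8 → q' = 2507.6923.
Δq = 2846.1538 − 2507.6923 = 338.4615; the wedge equals the tax, 8.8.
Welfare loss = ½ × 338.4615 × 8.8 = 1489.23.

1489.23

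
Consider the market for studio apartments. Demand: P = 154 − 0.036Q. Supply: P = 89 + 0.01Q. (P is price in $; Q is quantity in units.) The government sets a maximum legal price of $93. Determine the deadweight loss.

Competitive equilibrium: 154 − 0.036Q = 89 + 0.01Q → Q* = 1413.0435, P* = 103.1304.
At the ceiling P = 93, quantity supplied = (93 − 89)/0.01 = 400.
Willingness to pay at Q' = 400: 154 − 0.036·400 = 139.6.
ΔQ = 1413.0435 − 400 = 1013.0435; wedge = 139.6 − 93 = 46.6.
Welfare loss = ½ × 1013.0435 × 46.6 = $23603.91.

$23603.91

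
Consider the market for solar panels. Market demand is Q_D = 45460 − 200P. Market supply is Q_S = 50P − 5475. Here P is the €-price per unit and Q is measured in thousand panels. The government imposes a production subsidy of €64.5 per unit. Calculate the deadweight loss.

€83205 thousand

In inverse form: demand P = 227.3 − 0.005Q, supply P = 109.5 + 0.02Q.
Competitive equilibrium: 227.3 − 0.005Q = 109.5 + 0.02Q → Q* = 4712, P* = 203.74.
The subsidy lowers effective supply by 64.5: P = 45 + 0.02Q.
New quantity: 227.3 − 0.005Q = 45 + 0.02Q → Q' = 7292.
Overproduction ΔQ = 7292 − 4712 = 2580; wedge = subsidy = 64.5.
The triangle = ½ × 2580 × 64.5 = €83205 thousand.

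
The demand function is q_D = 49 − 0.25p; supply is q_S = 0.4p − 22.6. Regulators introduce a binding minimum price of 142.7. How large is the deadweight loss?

In inverse form: demand p = 196 − 4q, supply p = 56.5 + 2.5q.
Competitive equilibrium: 196 − 4q = 56.5 + 2.5q → q* = 21.4615, p* = 110.1538.
At the floor p = 142.7, quantity demanded = (196 − 142.7)/4 = 13.325.
Sellers' marginal cost at q' = 13.325: 56.5 + 2.5·13.325 = 89.8125.
Δq = 21.4615 − 13.325 = 8.1365; wedge = 142.7 − 89.8125 = 52.8875.
Welfare loss = ½ × 8.1365 × 52.8875 = 215.16.

215.16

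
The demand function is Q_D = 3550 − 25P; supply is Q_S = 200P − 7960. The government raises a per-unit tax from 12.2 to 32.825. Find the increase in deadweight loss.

In inverse form: demand P = 142 − 0.04Q, supply P = 39.8 + 0.005Q.
Competitive equilibrium: 142 − 0.04Q = 39.8 + 0.005Q → Q* = 2271.1111, P* = 51.1556.
For a per-unit tax t: ΔQ = t/0.045, so DWL = ½·t·(t/0.045) = t²/0.09.
At t = 12.2: DWL = 1653.778. At t = 32.825: DWL = 11972.007.
Increase = 11972.007 − 1653.778 = 10318.23.

10318.23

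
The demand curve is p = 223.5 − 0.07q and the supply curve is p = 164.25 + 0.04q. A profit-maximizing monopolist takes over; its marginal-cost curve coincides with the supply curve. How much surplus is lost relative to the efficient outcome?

Competitive equilibrium: 223.5 − 0.07q = 164.25 + 0.04q → q* = 538.636364, p* = 185.795455.
Marginal revenue: MR = 223.5 − 0.14q. Set MR = MC: 223.5 − 0.14q = 164.25 + 0.04q → q_m = 329.166667.
Price p_m = 223.5 − 0.07·329.166667 = 200.458333; MC(q_m) = 164.25 + 0.04·329.166667 = 177.416667.
Competitive q* = 538.636364, so Δq = 209.469697; wedge = 200.458333 − 177.416667 = 23.041666.
Deadweight loss = ½ × 209.469697 × 23.041666 = 2413.27.

2413.27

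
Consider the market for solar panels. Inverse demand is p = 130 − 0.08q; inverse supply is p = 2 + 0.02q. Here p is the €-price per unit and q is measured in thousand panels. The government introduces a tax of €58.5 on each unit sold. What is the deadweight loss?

€17111.25 thousand

Competitive equilibrium: 130 − 0.08q = 2 + 0.02q → q* = 1280, p* = 27.6.
With the tax, the buyer price exceeds the seller price by 58.5: (130 − 0.08q) − (2 + 0.02q) = 58.5 → q' = 695.
Δq = 1280 − 695 = 585; the wedge equals the tax, 58.5.
The triangle = ½ × 585 × 58.5 = €17111.25 thousand.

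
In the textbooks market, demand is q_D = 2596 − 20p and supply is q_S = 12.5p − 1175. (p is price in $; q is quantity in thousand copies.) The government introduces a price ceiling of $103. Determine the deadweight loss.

$1724.54 thousand

In inverse form: demand p = 129.8 − 0.05q, supply p = 94 + 0.08q.
Competitive equilibrium: 129.8 − 0.05q = 94 + 0.08q → q* = 275.3846, p* = 116.0308.
At the ceiling p = 103, quantity supplied = (103 − 94)/0.08 = 112.5.
Willingness to pay at q' = 112.5: 129.8 − 0.05·112.5 = 124.175.
Δq = 275.3846 − 112.5 = 162.8846; wedge = 124.175 − 103 = 21.175.
Deadweight loss = ½ × 162.8846 × 21.175 = $1724.54 thousand.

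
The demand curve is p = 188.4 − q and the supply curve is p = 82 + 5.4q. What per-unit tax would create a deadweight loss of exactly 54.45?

Competitive equilibrium: 188.4 − q = 82 + 5.4q → q* = 16.625, p* = 171.775.
A tax t gives Δq = t/6.4 and wedge t, so DWL = t²/12.8.
t²/12.8 = 54.45 → t² = 696.96 → t = 26.4.

26.4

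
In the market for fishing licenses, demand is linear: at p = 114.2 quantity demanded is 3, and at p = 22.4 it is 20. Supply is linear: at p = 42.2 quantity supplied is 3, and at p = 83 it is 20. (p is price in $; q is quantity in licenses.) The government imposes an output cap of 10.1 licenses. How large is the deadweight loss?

$17.71

Demand slope = (22.4 − 114.2)/(20 − 3) = −5.4, so p = 130.4 − 5.4q.
Supply slope = (83 − 42.2)/(20 − 3) = 2.4, so p = 35 + 2.4q.
Competitive equilibrium: 130.4 − 5.4q = 35 + 2.4q → q* = 12.2308, p* = 64.3538.
At q = 10.1: demand price = 130.4 − 5.4·10.1 = 75.86; supply price = 35 + 2.4·10.1 = 59.24.
Δq = 12.2308 − 10.1 = 2.1308; wedge = 75.86 − 59.24 = 16.62.
Welfare loss = ½ × 2.1308 × 16.62 = $17.71.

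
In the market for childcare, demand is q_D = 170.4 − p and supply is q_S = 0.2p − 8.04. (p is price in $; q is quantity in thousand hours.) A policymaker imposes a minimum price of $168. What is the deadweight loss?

$1117.47 thousand

In inverse form: demand p = 170.4 − q, supply p = 40.2 + 5q.
Competitive equilibrium: 170.4 − q = 40.2 + 5q → q* = 21.7, p* = 148.7.
At the floor p = 168, quantity demanded = (170.4 − 168)/1 = 2.4.
Sellers' marginal cost at q' = 2.4: 40.2 + 5·2.4 = 52.2.
Δq = 21.7 − 2.4 = 19.3; wedge = 168 − 52.2 = 115.8.
DWL = ½ × 19.3 × 115.8 = $1117.47 thousand.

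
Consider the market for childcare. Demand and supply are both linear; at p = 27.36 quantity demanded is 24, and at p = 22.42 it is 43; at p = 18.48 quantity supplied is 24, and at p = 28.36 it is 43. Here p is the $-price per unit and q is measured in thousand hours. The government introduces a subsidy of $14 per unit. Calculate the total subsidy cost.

Demand slope = (22.42 − 27.36)/(43 − 24) = −0.26, so p = 33.6 − 0.26q.
Supply slope = (28.36 − 18.48)/(43 − 24) = 0.52, so p = 6 + 0.52q.
Competitive equilibrium: 33.6 − 0.26q = 6 + 0.52q → q* = 35.3846, p* = 24.4.
The subsidy lowers effective supply by 14: p = 0.52q − 8.
New quantity: 33.6 − 0.26q = 0.52q − 8 → q' = 53.3333.
Total subsidy cost = 14 × 53.3333 = $746.67 thousand.

$746.67 thousand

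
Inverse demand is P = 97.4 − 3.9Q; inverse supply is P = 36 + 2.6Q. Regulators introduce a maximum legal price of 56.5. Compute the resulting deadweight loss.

Competitive equilibrium: 97.4 − 3.9Q = 36 + 2.6Q → Q* = 9.44615, P* = 60.56.
At the ceiling P = 56.5, quantity supplied = (56.5 − 36)/2.6 = 7.88462.
Willingness to pay at Q' = 7.88462: 97.4 − 3.9·7.88462 = 66.64998.
ΔQ = 9.44615 − 7.88462 = 1.56153; wedge = 66.64998 − 56.5 = 10.14998.
DWL = ½ × 1.56153 × 10.14998 = 7.92.

7.92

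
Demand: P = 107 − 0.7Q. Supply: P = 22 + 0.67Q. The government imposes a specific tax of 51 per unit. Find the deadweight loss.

Competitive equilibrium: 107 − 0.7Q = 22 + 0.67Q → Q* = 62.0438, P* = 63.5693.
With the tax, the buyer price exceeds the seller price by 51: (107 − 0.7Q) − (22 + 0.67Q) = 51 → Q' = 24.8175.
ΔQ = 62.0438 − 24.8175 = 37.2263; the wedge equals the tax, 51.
Welfare loss = ½ × 37.2263 × 51 = 949.27.

949.27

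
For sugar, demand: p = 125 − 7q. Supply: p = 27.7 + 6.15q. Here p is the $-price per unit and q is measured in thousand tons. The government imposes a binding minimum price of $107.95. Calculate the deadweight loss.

$161.99 thousand

Competitive equilibrium: 125 − 7q = 27.7 + 6.15q → q* = 7.39924, p* = 73.20532.
At the floor p = 107.95, quantity demanded = (125 − 107.95)/7 = 2.43571.
Sellers' marginal cost at q' = 2.43571: 27.7 + 6.15·2.43571 = 42.67962.
Δq = 7.39924 − 2.43571 = 4.96353; wedge = 107.95 − 42.67962 = 65.27038.
Welfare loss = ½ × 4.96353 × 65.27038 = $161.99 thousand.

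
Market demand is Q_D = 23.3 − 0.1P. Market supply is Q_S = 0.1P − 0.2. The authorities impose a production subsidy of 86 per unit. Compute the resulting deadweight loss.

In inverse form: demand P = 233 − 10Q, supply P = 2 + 10Q.
Competitive equilibrium: 233 − 10Q = 2 + 10Q → Q* = 11.55, P* = 117.5.
The subsidy lowers effective supply by 86: P = 10Q − 84.
New quantity: 233 − 10Q = 10Q − 84 → Q' = 15.85.
Overproduction ΔQ = 15.85 − 11.55 = 4.3; wedge = subsidy = 86.
The triangle = ½ × 4.3 × 86 = 184.90.

184.90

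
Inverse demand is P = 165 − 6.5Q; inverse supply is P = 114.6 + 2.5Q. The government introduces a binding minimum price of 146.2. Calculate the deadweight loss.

32.99

Competitive equilibrium: 165 − 6.5Q = 114.6 + 2.5Q → Q* = 5.6, P* = 128.6.
At the floor P = 146.2, quantity demanded = (165 − 146.2)/6.5 = 2.8923.
Sellers' marginal cost at Q' = 2.8923: 114.6 + 2.5·2.8923 = 121.8308.
ΔQ = 5.6 − 2.8923 = 2.7077; wedge = 146.2 − 121.8308 = 24.3692.
The triangle = ½ × 2.7077 × 24.3692 = 32.99.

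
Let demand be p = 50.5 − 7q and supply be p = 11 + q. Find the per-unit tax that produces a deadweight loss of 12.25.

Competitive equilibrium: 50.5 − 7q = 11 + q → q* = 4.9375, p* = 15.9375.
A tax t gives Δq = t/8 and wedge t, so DWL = t²/16.
t²/16 = 12.25 → t² = 196 → t = 14.

14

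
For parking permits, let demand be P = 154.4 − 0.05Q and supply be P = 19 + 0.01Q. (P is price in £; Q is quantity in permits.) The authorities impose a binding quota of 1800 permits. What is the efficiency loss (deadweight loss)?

£6256.33

Competitive equilibrium: 154.4 − 0.05Q = 19 + 0.01Q → Q* = 2256.6667, P* = 41.5667.
At Q = 1800: demand price = 154.4 − 0.05·1800 = 64.4; supply price = 19 + 0.01·1800 = 37.
ΔQ = 2256.6667 − 1800 = 456.6667; wedge = 64.4 − 37 = 27.4.
The triangle = ½ × 456.6667 × 27.4 = £6256.33.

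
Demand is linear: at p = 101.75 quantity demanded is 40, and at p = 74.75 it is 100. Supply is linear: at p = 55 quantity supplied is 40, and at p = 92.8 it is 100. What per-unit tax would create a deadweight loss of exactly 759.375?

Demand slope = (74.75 − 101.75)/(100 − 40) = −0.45, so p = 119.75 − 0.45q.
Supply slope = (92.8 − 55)/(100 − 40) = 0.63, so p = 29.8 + 0.63q.
Competitive equilibrium: 119.75 − 0.45q = 29.8 + 0.63q → q* = 83.287, p* = 82.2708.
A tax t gives Δq = t/1.08 and wedge t, so DWL = t²/2.16.
t²/2.16 = 759.375 → t² = 1640.25 → t = 40.5.

40.5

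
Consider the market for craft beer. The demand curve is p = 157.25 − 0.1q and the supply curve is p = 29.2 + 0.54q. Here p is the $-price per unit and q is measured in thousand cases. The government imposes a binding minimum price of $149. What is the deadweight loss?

$4423.88 thousand

Competitive equilibrium: 157.25 − 0.1q = 29.2 + 0.54q → q* = 200.0781, p* = 137.2422.
At the floor p = 149, quantity demanded = (157.25 − 149)/0.1 = 82.5.
Sellers' marginal cost at q' = 82.5: 29.2 + 0.54·82.5 = 73.75.
Δq = 200.0781 − 82.5 = 117.5781; wedge = 149 − 73.75 = 75.25.
The triangle = ½ × 117.5781 × 75.25 = $4423.88 thousand.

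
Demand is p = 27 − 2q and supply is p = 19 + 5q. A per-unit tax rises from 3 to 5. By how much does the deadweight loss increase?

1.14

Competitive equilibrium: 27 − 2q = 19 + 5q → q* = 1.1429, p* = 24.7143.
For a per-unit tax t: Δq = t/7, so DWL = ½·t·(t/7) = t²/14.
At t = 3: DWL = 0.643. At t = 5: DWL = 1.786.
Increase = 1.786 − 0.643 = 1.14.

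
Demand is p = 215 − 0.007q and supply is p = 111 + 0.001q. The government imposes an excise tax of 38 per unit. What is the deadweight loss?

90250

Competitive equilibrium: 215 − 0.007q = 111 + 0.001q → q* = 13000, p* = 124.
With the tax, the buyer price exceeds the seller price by 38: (215 − 0.007q) − (111 + 0.001q) = 38 → q' = 8250.
Δq = 13000 − 8250 = 4750; the wedge equals the tax, 38.
The triangle = ½ × 4750 × 38 = 90250.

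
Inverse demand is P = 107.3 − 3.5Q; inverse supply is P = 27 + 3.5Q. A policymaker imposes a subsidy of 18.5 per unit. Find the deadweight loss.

24.45

Competitive equilibrium: 107.3 − 3.5Q = 27 + 3.5Q → Q* = 11.4714, P* = 67.15.
The subsidy lowers effective supply by 18.5: P = 8.5 + 3.5Q.
New quantity: 107.3 − 3.5Q = 8.5 + 3.5Q → Q' = 14.1143.
Overproduction ΔQ = 14.1143 − 11.4714 = 2.6429; wedge = subsidy = 18.5.
DWL = ½ × 2.6429 × 18.5 = 24.45.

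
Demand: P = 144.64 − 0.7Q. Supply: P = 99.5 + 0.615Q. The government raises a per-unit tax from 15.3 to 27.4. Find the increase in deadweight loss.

Competitive equilibrium: 144.64 − 0.7Q = 99.5 + 0.615Q → Q* = 34.327, P* = 120.6111.
For a per-unit tax t: ΔQ = t/1.315, so DWL = ½·t·(t/1.315) = t²/2.63.
At t = 15.3: DWL = 89.008. At t = 27.4: DWL = 285.46.
Increase = 285.46 − 89.008 = 196.45.

196.45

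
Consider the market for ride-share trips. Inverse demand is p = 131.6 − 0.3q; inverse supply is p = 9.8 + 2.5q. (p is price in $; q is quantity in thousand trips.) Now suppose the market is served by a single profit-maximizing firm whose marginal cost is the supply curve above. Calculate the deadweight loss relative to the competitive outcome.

$24.81 thousand

Competitive equilibrium: 131.6 − 0.3q = 9.8 + 2.5q → q* = 43.5, p* = 118.55.
Marginal revenue: MR = 131.6 − 0.6q. Set MR = MC: 131.6 − 0.6q = 9.8 + 2.5q → q_m = 39.2903.
Price p_m = 131.6 − 0.3·39.2903 = 119.8129; MC(q_m) = 9.8 + 2.5·39.2903 = 108.0258.
Competitive q* = 43.5, so Δq = 4.2097; wedge = 119.8129 − 108.0258 = 11.7871.
Welfare loss = ½ × 4.2097 × 11.7871 = $24.81 thousand.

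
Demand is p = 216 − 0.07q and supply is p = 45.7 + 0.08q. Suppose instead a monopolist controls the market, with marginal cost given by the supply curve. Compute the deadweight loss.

9787.21

Competitive equilibrium: 216 − 0.07q = 45.7 + 0.08q → q* = 1135.33333, p* = 136.52667.
Marginal revenue: MR = 216 − 0.14q. Set MR = MC: 216 − 0.14q = 45.7 + 0.08q → q_m = 774.09091.
Price p_m = 216 − 0.07·774.09091 = 161.81364; MC(q_m) = 45.7 + 0.08·774.09091 = 107.62727.
Competitive q* = 1135.33333, so Δq = 361.24242; wedge = 161.81364 − 107.62727 = 54.18637.
Welfare loss = ½ × 361.24242 × 54.18637 = 9787.21.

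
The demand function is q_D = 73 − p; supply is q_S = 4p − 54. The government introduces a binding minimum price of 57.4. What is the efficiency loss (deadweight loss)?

In inverse form: demand p = 73 − q, supply p = 13.5 + 0.25q.
Competitive equilibrium: 73 − q = 13.5 + 0.25q → q* = 47.6, p* = 25.4.
At the floor p = 57.4, quantity demanded = (73 − 57.4)/1 = 15.6.
Sellers' marginal cost at q' = 15.6: 13.5 + 0.25·15.6 = 17.4.
Δq = 47.6 − 15.6 = 32; wedge = 57.4 − 17.4 = 40.
Deadweight loss = ½ × 32 × 40 = 640.

640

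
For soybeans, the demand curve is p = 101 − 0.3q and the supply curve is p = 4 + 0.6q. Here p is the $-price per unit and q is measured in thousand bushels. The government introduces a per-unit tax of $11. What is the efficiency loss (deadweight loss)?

$67.22 thousand

Competitive equilibrium: 101 − 0.3q = 4 + 0.6q → q* = 107.7778, p* = 68.6667.
With the tax, the buyer price exceeds the seller price by 11: (101 − 0.3q) − (4 + 0.6q) = 11 → q' = 95.5556.
Δq = 107.7778 − 95.5556 = 12.2222; the wedge equals the tax, 11.
The triangle = ½ × 12.2222 × 11 = $67.22 thousand.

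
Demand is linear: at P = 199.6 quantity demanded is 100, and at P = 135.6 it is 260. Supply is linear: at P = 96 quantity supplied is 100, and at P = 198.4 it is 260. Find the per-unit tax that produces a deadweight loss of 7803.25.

127.4

Demand slope = (135.6 − 199.6)/(260 − 100) = −0.4, so P = 239.6 − 0.4Q.
Supply slope = (198.4 − 96)/(260 − 100) = 0.64, so P = 32 + 0.64Q.
Competitive equilibrium: 239.6 − 0.4Q = 32 + 0.64Q → Q* = 199.6154, P* = 159.7538.
A tax t gives ΔQ = t/1.04 and wedge t, so DWL = t²/2.08.
t²/2.08 = 7803.25 → t² = 16230.76 → t = 127.4.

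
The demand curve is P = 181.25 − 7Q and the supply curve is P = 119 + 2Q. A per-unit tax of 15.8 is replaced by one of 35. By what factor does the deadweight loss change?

4.907

Competitive equilibrium: 181.25 − 7Q = 119 + 2Q → Q* = 6.9167, P* = 132.8333.
For a per-unit tax t: ΔQ = t/9, so DWL = ½·t·(t/9) = t²/18.
At t = 15.8: DWL = 13.869. At t = 35: DWL = 68.056.
Ratio = (35/15.8)² = 4.907.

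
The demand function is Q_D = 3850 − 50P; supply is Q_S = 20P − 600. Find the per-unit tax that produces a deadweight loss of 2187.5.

17.5

In inverse form: demand P = 77 − 0.02Q, supply P = 30 + 0.05Q.
Competitive equilibrium: 77 − 0.02Q = 30 + 0.05Q → Q* = 671.4286, P* = 63.5714.
A tax t gives ΔQ = t/0.07 and wedge t, so DWL = t²/0.14.
t²/0.14 = 2187.5 → t² = 306.25 → t = 17.5.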